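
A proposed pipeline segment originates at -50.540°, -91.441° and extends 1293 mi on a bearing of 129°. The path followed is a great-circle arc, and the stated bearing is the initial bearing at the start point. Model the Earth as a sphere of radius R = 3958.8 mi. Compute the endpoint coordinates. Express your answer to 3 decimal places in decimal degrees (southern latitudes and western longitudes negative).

δ = 1293/3958.8 = 0.326614 rad (18.7136°).
Converting: φ₁ = -0.882089 rad, θ = 2.251475 rad.
sin φ₂ = sin φ₁ cos δ + cos φ₁ sin δ cos θ = (-0.772068)(0.947134) + (0.635539)(0.320838)(-0.629320) = -0.859574
φ₂ = asin(-0.859574) = -1.034436 rad = -59.269°.
For the longitude increment, Δλ = atan2( sin θ sin δ cos φ₁, cos δ − sin φ₁ sin φ₂ ) = atan2(0.158464, 0.283484) = 29.205°.
Hence λ₂ = -91.441° + 29.205° = -62.236°.

latitude -59.269°, longitude -62.236°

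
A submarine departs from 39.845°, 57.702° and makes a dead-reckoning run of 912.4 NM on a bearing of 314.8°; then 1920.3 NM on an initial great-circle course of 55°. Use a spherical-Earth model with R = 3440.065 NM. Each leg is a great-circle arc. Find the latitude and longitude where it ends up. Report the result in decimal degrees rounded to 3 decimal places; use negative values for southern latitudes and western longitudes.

Apply the spherical direct solution leg by leg, carrying full precision between legs.
Leg 1: from (39.845°, 57.702°), δ = 912.4/3440.065 = 0.265228 rad, θ = 314.8° → φ = 49.475°, λ = 41.068°.
Leg 2: from (49.475°, 41.068°), δ = 1920.3/3440.065 = 0.558216 rad, θ = 55° → φ = 57.367°, λ = 94.641°.

latitude 57.367°, longitude 94.641°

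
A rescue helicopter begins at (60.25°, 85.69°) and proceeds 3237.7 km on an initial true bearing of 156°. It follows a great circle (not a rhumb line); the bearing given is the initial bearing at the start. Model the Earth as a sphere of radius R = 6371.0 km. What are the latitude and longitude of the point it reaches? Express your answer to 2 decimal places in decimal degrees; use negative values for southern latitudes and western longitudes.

latitude 32.54°, longitude 99.27°

The arc subtends δ = 3237.7/6371 = 0.508193 rad at the centre.
Converting: φ₁ = 1.051561 rad, θ = 2.722714 rad.
Destination latitude: φ₂ = arcsin( sin φ₁ cos δ + cos φ₁ sin δ cos θ ) = arcsin(0.537897) = 32.54°.
Δλ = atan2( sin θ sin δ cos φ₁ , cos δ − sin φ₁ sin φ₂ ) = atan2(0.098210, 0.406624) = 0.236987 rad = 13.58°.
λ₂ = λ₁ + Δλ = 99.27°.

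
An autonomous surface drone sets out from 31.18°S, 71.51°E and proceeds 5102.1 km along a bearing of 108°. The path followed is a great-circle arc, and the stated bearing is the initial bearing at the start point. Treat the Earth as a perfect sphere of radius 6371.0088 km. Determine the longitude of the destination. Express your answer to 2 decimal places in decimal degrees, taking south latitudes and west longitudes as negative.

longitude 126.36°

Central angle δ = d/R = 0.800831 rad.
With φ₁ = -31.18° = -0.544194 rad and θ = 108° = 1.884956 rad:
sin φ₂ = sin φ₁ cos δ + cos φ₁ sin δ cos θ = (-0.517728)(0.696110) + (0.855545)(0.717935)(-0.309017) = -0.550202
φ₂ = asin(-0.550202) = -0.582606 rad = -33.38°.
Δλ = atan2( sin θ sin δ cos φ₁ , cos δ − sin φ₁ sin φ₂ ) = atan2(0.584163, 0.411255) = 0.957386 rad = 54.85°.
λ₂ = 71.51° + 54.85° = 126.36°.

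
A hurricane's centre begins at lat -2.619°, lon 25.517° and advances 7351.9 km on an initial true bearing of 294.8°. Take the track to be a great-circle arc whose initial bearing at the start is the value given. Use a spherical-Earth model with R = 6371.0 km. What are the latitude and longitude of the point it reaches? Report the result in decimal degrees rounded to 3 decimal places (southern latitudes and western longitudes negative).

latitude 21.385°, longitude -37.536°

The arc subtends δ = 7351.9/6371 = 1.153963 rad at the centre.
Converting: φ₁ = -0.045710 rad, θ = 5.145231 rad.
sin φ₂ = sin φ₁ cos δ + cos φ₁ sin δ cos θ = (-0.045694)(0.404867) + (0.998955)(0.914376)(0.419452) = 0.364636
φ₂ = asin(0.364636) = 0.373242 rad = 21.385°.
Δλ = atan2( sin θ sin δ cos φ₁ , cos δ − sin φ₁ sin φ₂ ) = atan2(-0.829183, 0.421528) = -1.100478 rad = -63.053°.
Hence λ₂ = 25.517° + -63.053° = -37.536°.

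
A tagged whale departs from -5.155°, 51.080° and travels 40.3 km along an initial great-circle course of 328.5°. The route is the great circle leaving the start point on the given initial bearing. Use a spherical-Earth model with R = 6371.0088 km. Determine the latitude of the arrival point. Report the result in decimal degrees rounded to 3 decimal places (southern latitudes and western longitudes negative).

Central angle δ = d/R = 0.006326 rad.
With φ₁ = -5.155° = -0.089972 rad and θ = 328.5° = 5.733407 rad:
Destination latitude: φ₂ = arcsin( sin φ₁ cos δ + cos φ₁ sin δ cos θ ) = arcsin(-0.084477) = -4.846°.
Then Δλ = atan2(-0.003292, 0.992390) = -0.003317 rad, from sin θ sin δ cos φ₁ over cos δ − sin φ₁ sin φ₂.
λ₂ = λ₁ + Δλ = 50.890°.

latitude -4.846°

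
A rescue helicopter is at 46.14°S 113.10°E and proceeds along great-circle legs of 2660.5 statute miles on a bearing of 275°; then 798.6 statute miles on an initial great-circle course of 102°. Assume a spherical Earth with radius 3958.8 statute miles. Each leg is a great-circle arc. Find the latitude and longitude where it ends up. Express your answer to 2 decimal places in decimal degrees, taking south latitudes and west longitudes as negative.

latitude -33.46°, longitude 79.83°

Apply the spherical direct solution leg by leg, carrying full precision between legs.
Leg 1: from (-46.14°, 113.10°), δ = 2660.5/3958.8 = 0.672047 rad, θ = 275° → φ = -31.78°, λ = 66.25°.
Leg 2: from (-31.78°, 66.25°), δ = 798.6/3958.8 = 0.201728 rad, θ = 102° → φ = -33.46°, λ = 79.83°.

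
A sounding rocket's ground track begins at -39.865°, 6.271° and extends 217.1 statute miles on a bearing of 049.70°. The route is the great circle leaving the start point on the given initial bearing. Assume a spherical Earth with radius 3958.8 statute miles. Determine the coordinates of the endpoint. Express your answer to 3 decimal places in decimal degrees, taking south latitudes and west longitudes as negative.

latitude -37.793°, longitude 9.303°

Central angle δ = d/R = 0.054840 rad.
Start latitude φ₁ = -0.695776 rad; initial bearing θ = 0.867429 rad.
Destination latitude: φ₂ = arcsin( sin φ₁ cos δ + cos φ₁ sin δ cos θ ) = arcsin(-0.612806) = -37.793°.
For the longitude increment, Δλ = atan2( sin θ sin δ cos φ₁, cos δ − sin φ₁ sin φ₂ ) = atan2(0.032087, 0.605700) = 3.032°.
λ₂ = λ₁ + Δλ = 9.303°.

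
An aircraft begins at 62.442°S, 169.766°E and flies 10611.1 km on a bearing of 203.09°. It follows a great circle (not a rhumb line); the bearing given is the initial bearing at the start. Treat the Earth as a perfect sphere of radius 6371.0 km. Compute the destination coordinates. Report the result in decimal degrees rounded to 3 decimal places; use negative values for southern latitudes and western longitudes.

Central angle δ = d/R = 1.665531 rad.
Start latitude φ₁ = -1.089818 rad; initial bearing θ = 3.544589 rad.
Destination latitude: φ₂ = arcsin( sin φ₁ cos δ + cos φ₁ sin δ cos θ ) = arcsin(-0.339814) = -19.866°.
For the longitude increment, Δλ = atan2( sin θ sin δ cos φ₁, cos δ − sin φ₁ sin φ₂ ) = atan2(-0.180625, -0.395853) = -155.473°.
λ₂ = 169.766° + -155.473° = 14.293°.

latitude -19.866°, longitude 14.293°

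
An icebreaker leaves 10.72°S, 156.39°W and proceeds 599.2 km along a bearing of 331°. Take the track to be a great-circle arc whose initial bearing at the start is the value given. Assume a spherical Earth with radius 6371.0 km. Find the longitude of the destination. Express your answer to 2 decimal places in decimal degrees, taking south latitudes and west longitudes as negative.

The arc subtends δ = 599.2/6371 = 0.094051 rad at the centre.
Start latitude φ₁ = -0.187099 rad; initial bearing θ = 5.777040 rad.
Applying the spherical law of cosines for sides, sin φ₂ = sin φ₁ cos δ + cos φ₁ sin δ cos θ = -0.104483, so φ₂ = -6.00°.
For the longitude increment, Δλ = atan2( sin θ sin δ cos φ₁, cos δ − sin φ₁ sin φ₂ ) = atan2(-0.044735, 0.976146) = -2.62°.
λ₂ = -156.39° + -2.62° = -159.01°.

longitude -159.01°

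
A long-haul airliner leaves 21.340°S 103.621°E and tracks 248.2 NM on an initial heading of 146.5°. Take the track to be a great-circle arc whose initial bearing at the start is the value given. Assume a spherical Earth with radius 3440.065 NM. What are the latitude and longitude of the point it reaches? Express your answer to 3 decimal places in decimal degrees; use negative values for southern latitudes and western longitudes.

δ = 248.2/3440.065 = 0.072150 rad (4.1339°).
Start latitude φ₁ = -0.372453 rad; initial bearing θ = 2.556907 rad.
Destination latitude: φ₂ = arcsin( sin φ₁ cos δ + cos φ₁ sin δ cos θ ) = arcsin(-0.418946) = -24.768°.
Then Δλ = atan2(0.037060, 0.844943) = 0.043832 rad, from sin θ sin δ cos φ₁ over cos δ − sin φ₁ sin φ₂.
λ₂ = λ₁ + Δλ = 106.132°.

latitude -24.768°, longitude 106.132°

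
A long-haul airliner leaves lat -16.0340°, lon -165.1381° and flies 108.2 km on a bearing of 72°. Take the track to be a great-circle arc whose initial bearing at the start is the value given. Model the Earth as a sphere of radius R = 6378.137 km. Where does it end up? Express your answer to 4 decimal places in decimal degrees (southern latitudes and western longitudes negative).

Central angle δ = d/R = 0.016964 rad.
Start latitude φ₁ = -0.279846 rad; initial bearing θ = 1.256637 rad.
Destination latitude: φ₂ = arcsin( sin φ₁ cos δ + cos φ₁ sin δ cos θ ) = arcsin(-0.271130) = -15.7315°.
For the longitude increment, Δλ = atan2( sin θ sin δ cos φ₁, cos δ − sin φ₁ sin φ₂ ) = atan2(0.015506, 0.924968) = 0.9604°.
Hence λ₂ = -165.1381° + 0.9604° = -164.1777°.

latitude -15.7315°, longitude -164.1777°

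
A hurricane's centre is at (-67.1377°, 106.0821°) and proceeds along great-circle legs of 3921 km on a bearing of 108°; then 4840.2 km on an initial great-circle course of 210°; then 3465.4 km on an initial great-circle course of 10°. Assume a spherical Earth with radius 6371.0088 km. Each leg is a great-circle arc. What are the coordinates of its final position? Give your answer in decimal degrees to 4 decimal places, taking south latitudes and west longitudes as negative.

Apply the spherical direct solution leg by leg, carrying full precision between legs.
Leg 1: from (-67.1377°, 106.0821°), δ = 3921/6371.0088 = 0.615444 rad, θ = 108° → φ = -55.2538°, λ = -179.4736°.
Leg 2: from (-55.2538°, -179.4736°), δ = 4840.2/6371.0088 = 0.759723 rad, θ = 210° → φ = -69.3391°, λ = 77.9428°.
Leg 3: from (-69.3391°, 77.9428°), δ = 3465.4/6371.0088 = 0.543933 rad, θ = 10° → φ = -38.3766°, λ = 84.5251°.

latitude -38.3766°, longitude 84.5251°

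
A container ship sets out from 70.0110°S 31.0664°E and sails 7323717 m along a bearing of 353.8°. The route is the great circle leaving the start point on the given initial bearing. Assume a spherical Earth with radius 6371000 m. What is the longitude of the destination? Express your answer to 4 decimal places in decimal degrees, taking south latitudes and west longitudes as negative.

longitude 25.3946°

Angular distance δ = d/R = 7323717 / 6371000 = 1.149540 rad.
Converting: φ₁ = -1.221922 rad, θ = 6.174975 rad.
sin φ₂ = sin φ₁ cos δ + cos φ₁ sin δ cos θ = (-0.939758)(0.408908) + (0.341840)(0.912576)(0.994151) = -0.074144
φ₂ = asin(-0.074144) = -0.074212 rad = -4.2521°.
Then Δλ = atan2(-0.033691, 0.339230) = -0.098991 rad, from sin θ sin δ cos φ₁ over cos δ − sin φ₁ sin φ₂.
λ₂ = 31.0664° + -5.6718° = 25.3946°.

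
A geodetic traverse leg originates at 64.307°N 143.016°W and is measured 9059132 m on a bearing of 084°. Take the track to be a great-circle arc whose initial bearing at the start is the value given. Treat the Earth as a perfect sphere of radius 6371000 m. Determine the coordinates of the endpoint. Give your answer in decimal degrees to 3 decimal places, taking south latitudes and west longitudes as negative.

δ = 9059132/6371000 = 1.421933 rad (81.4707°).
Converting: φ₁ = 1.122369 rad, θ = 1.466077 rad.
sin φ₂ = sin φ₁ cos δ + cos φ₁ sin δ cos θ = (0.901130)(0.148315) + (0.433549)(0.988940)(0.104528) = 0.178468
φ₂ = asin(0.178468) = 0.179429 rad = 10.281°.
Then Δλ = atan2(0.426405, -0.012508) = 1.600122 rad, from sin θ sin δ cos φ₁ over cos δ − sin φ₁ sin φ₂.
λ₂ = -143.016° + 91.680° = -51.336°.

latitude 10.281°, longitude -51.336°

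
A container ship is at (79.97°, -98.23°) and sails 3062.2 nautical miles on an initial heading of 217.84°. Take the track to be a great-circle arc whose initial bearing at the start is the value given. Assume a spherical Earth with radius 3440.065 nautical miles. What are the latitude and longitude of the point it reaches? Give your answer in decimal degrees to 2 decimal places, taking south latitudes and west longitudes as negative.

The arc subtends δ = 3062.2/3440.065 = 0.890158 rad at the centre.
Start latitude φ₁ = 1.395740 rad; initial bearing θ = 3.802025 rad.
Destination latitude: φ₂ = arcsin( sin φ₁ cos δ + cos φ₁ sin δ cos θ ) = arcsin(0.512778) = 30.85°.
Δλ = atan2( sin θ sin δ cos φ₁ , cos δ − sin φ₁ sin φ₂ ) = atan2(-0.083035, 0.124348) = -0.588759 rad = -33.73°.
Hence λ₂ = -98.23° + -33.73° = -131.96°.

latitude 30.85°, longitude -131.96°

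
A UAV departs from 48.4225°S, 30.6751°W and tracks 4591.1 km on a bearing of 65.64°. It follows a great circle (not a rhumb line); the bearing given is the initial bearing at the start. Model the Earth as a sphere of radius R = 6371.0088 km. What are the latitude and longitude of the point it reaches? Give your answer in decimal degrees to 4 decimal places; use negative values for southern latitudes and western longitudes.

latitude -22.4246°, longitude 9.8877°

δ = 4591.1/6371.0088 = 0.720624 rad (41.2887°).
Converting: φ₁ = -0.845132 rad, θ = 1.145634 rad.
Applying the spherical law of cosines for sides, sin φ₂ = sin φ₁ cos δ + cos φ₁ sin δ cos θ = -0.381467, so φ₂ = -22.4246°.
For the longitude increment, Δλ = atan2( sin θ sin δ cos φ₁, cos δ − sin φ₁ sin φ₂ ) = atan2(0.398915, 0.466035) = 40.5628°.
Hence λ₂ = -30.6751° + 40.5628° = 9.8877°.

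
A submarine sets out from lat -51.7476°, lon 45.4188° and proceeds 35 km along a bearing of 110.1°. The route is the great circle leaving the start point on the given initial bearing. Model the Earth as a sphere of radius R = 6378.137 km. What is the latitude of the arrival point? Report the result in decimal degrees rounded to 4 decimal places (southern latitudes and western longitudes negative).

latitude -51.8547°

Central angle δ = d/R = 0.005487 rad.
With φ₁ = -51.7476° = -0.903166 rad and θ = 110.1° = 1.921608 rad:
sin φ₂ = sin φ₁ cos δ + cos φ₁ sin δ cos θ = (-0.785291)(0.999985) + (0.619127)(0.005487)(-0.343660) = -0.786447
φ₂ = asin(-0.786447) = -0.905035 rad = -51.8547°.
Δλ = atan2( sin θ sin δ cos φ₁ , cos δ − sin φ₁ sin φ₂ ) = atan2(0.003191, 0.382395) = 0.008343 rad = 0.4780°.
λ₂ = 45.4188° + 0.4780° = 45.8968°.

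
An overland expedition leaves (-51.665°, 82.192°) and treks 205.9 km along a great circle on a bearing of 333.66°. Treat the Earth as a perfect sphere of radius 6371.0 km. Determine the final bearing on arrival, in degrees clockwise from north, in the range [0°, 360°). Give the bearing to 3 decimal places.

Central angle δ = d/R = 0.032318 rad.
With φ₁ = -51.665° = -0.901724 rad and θ = 333.66° = 5.823466 rad:
Destination latitude: φ₂ = arcsin( sin φ₁ cos δ + cos φ₁ sin δ cos θ ) = arcsin(-0.766027) = -49.998°.
Δλ = atan2( sin θ sin δ cos φ₁ , cos δ − sin φ₁ sin φ₂ ) = atan2(-0.008893, 0.398608) = -0.022306 rad = -1.278°.
Hence λ₂ = 82.192° + -1.278° = 80.914°.
The forward bearing on arrival equals the back-azimuth from the destination plus 180°.
Back-azimuth from P₂ (-49.998°, 80.914°) to P₁ (-51.665°, 82.192°), with Δλ' = λ₁ − λ₂ = 1.278°: atan2( sin Δλ' cos φ₁ , cos φ₂ sin φ₁ − sin φ₂ cos φ₁ cos Δλ' ) = 154.651°.
Final bearing = (154.651° + 180°) mod 360° = 334.651°.

final bearing 334.651°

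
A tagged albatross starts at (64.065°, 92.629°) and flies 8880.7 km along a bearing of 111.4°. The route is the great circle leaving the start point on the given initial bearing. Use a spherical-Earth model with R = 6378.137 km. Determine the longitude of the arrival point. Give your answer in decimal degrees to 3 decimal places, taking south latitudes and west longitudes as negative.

Central angle δ = d/R = 1.392366 rad.
Converting: φ₁ = 1.118145 rad, θ = 1.944297 rad.
Applying the spherical law of cosines for sides, sin φ₂ = sin φ₁ cos δ + cos φ₁ sin δ cos θ = 0.002565, so φ₂ = 0.147°.
Then Δλ = atan2(0.400733, 0.175178) = 1.158684 rad, from sin θ sin δ cos φ₁ over cos δ − sin φ₁ sin φ₂.
λ₂ = 92.629° + 66.388° = 159.017°.

longitude 159.017°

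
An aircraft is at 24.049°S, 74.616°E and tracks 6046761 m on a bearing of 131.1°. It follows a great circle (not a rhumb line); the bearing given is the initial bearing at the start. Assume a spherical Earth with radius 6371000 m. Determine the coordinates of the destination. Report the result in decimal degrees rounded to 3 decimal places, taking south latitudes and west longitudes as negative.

latitude -46.497°, longitude 137.470°

The arc subtends δ = 6046761/6371000 = 0.949107 rad at the centre.
With φ₁ = -24.049° = -0.419734 rad and θ = 131.1° = 2.288127 rad:
Applying the spherical law of cosines for sides, sin φ₂ = sin φ₁ cos δ + cos φ₁ sin δ cos θ = -0.725334, so φ₂ = -46.497°.
Then Δλ = atan2(0.559396, 0.286823) = 1.097012 rad, from sin θ sin δ cos φ₁ over cos δ − sin φ₁ sin φ₂.
Hence λ₂ = 74.616° + 62.854° = 137.470°.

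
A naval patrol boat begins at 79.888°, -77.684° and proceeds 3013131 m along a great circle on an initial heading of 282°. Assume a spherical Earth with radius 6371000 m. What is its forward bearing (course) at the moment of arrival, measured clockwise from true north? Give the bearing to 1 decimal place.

final bearing 202.4°

Angular distance δ = d/R = 3013131 / 6371000 = 0.472945 rad.
Start latitude φ₁ = 1.394309 rad; initial bearing θ = 4.921828 rad.
Applying the spherical law of cosines for sides, sin φ₂ = sin φ₁ cos δ + cos φ₁ sin δ cos θ = 0.893030, so φ₂ = 63.257°.
For the longitude increment, Δλ = atan2( sin θ sin δ cos φ₁, cos δ − sin φ₁ sin φ₂ ) = atan2(-0.078228, 0.011073) = -81.944°.
λ₂ = -77.684° + -81.944° = -159.628°.
The forward bearing on arrival equals the back-azimuth from the destination plus 180°.
Back-azimuth from P₂ (63.3°, -159.6°) to P₁ (79.9°, -77.7°), with Δλ' = λ₁ − λ₂ = 81.9°: atan2( sin Δλ' cos φ₁ , cos φ₂ sin φ₁ − sin φ₂ cos φ₁ cos Δλ' ) = 22.4°.
Final bearing = (22.4° + 180°) mod 360° = 202.4°.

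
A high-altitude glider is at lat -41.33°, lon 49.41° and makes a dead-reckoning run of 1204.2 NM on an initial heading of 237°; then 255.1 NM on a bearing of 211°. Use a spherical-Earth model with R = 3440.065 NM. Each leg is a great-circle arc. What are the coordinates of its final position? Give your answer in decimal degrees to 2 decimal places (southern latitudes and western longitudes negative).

Apply the spherical direct solution leg by leg, carrying full precision between legs.
Leg 1: from (-41.33°, 49.41°), δ = 1204.2/3440.065 = 0.350052 rad, θ = 237° → φ = -49.52°, λ = 23.11°.
Leg 2: from (-49.52°, 23.11°), δ = 255.1/3440.065 = 0.074156 rad, θ = 211° → φ = -53.11°, λ = 19.47°.

latitude -53.11°, longitude 19.47°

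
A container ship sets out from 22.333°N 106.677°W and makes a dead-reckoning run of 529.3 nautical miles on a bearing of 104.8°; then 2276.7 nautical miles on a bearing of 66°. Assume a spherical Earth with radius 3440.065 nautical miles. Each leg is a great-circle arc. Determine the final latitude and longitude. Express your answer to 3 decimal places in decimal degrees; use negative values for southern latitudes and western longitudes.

Apply the spherical direct solution leg by leg, carrying full precision between legs.
Leg 1: from (22.333°, -106.677°), δ = 529.3/3440.065 = 0.153863 rad, θ = 104.8° → φ = 19.833°, λ = -97.614°.
Leg 2: from (19.833°, -97.614°), δ = 2276.7/3440.065 = 0.661819 rad, θ = 66° → φ = 30.185°, λ = -57.111°.

latitude 30.185°, longitude -57.111°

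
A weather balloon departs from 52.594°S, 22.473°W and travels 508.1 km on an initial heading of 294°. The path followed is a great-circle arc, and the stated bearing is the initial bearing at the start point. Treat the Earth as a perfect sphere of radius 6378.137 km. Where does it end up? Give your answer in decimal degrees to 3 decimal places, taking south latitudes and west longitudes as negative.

latitude -50.549°, longitude -29.043°

δ = 508.1/6378.137 = 0.079663 rad (4.5643°).
With φ₁ = -52.594° = -0.917938 rad and θ = 294° = 5.131268 rad:
Applying the spherical law of cosines for sides, sin φ₂ = sin φ₁ cos δ + cos φ₁ sin δ cos θ = -0.772170, so φ₂ = -50.549°.
For the longitude increment, Δλ = atan2( sin θ sin δ cos φ₁, cos δ − sin φ₁ sin φ₂ ) = atan2(-0.044161, 0.383455) = -6.570°.
λ₂ = -22.473° + -6.570° = -29.043°.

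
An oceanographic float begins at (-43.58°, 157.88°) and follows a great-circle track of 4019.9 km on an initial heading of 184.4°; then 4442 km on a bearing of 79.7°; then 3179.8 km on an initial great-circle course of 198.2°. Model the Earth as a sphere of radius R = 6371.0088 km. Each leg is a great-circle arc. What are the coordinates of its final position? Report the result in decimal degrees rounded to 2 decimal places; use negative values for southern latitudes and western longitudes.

Apply the spherical direct solution leg by leg, carrying full precision between legs.
Leg 1: from (-43.58°, 157.88°), δ = 4019.9/6371.0088 = 0.630968 rad, θ = 184.4° → φ = -79.33°, λ = 143.73°.
Leg 2: from (-79.33°, 143.73°), δ = 4442/6371.0088 = 0.697221 rad, θ = 79.7° → φ = -47.07°, λ = -148.23°.
Leg 3: from (-47.07°, -148.23°), δ = 3179.8/6371.0088 = 0.499105 rad, θ = 198.2° → φ = -72.28°, λ = -177.65°.

latitude -72.28°, longitude -177.65°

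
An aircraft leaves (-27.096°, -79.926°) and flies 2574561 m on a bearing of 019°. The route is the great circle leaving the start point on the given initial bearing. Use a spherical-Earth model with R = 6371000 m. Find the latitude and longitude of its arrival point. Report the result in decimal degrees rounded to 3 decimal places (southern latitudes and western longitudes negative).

latitude -5.038°, longitude -72.543°

Central angle δ = d/R = 0.404106 rad.
Start latitude φ₁ = -0.472914 rad; initial bearing θ = 0.331613 rad.
Destination latitude: φ₂ = arcsin( sin φ₁ cos δ + cos φ₁ sin δ cos θ ) = arcsin(-0.087825) = -5.038°.
Δλ = atan2( sin θ sin δ cos φ₁ , cos δ − sin φ₁ sin φ₂ ) = atan2(0.113962, 0.879452) = 0.128865 rad = 7.383°.
λ₂ = λ₁ + Δλ = -72.543°.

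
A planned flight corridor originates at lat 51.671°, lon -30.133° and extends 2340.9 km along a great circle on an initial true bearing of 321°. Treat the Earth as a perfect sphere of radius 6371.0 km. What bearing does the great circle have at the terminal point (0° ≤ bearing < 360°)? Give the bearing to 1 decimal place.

Angular distance δ = d/R = 2340.9 / 6371 = 0.367431 rad.
Converting: φ₁ = 0.901829 rad, θ = 5.602507 rad.
sin φ₂ = sin φ₁ cos δ + cos φ₁ sin δ cos θ = (0.784463)(0.933253) + (0.620176)(0.359219)(0.777146) = 0.905234
φ₂ = asin(0.905234) = 1.131930 rad = 64.855°.
Then Δλ = atan2(-0.140199, 0.223131) = -0.560988 rad, from sin θ sin δ cos φ₁ over cos δ − sin φ₁ sin φ₂.
λ₂ = λ₁ + Δλ = -62.275°.
The forward bearing on arrival equals the back-azimuth from the destination plus 180°.
Back-azimuth from P₂ (64.9°, -62.3°) to P₁ (51.7°, -30.1°), with Δλ' = λ₁ − λ₂ = 32.1°: atan2( sin Δλ' cos φ₁ , cos φ₂ sin φ₁ − sin φ₂ cos φ₁ cos Δλ' ) = 113.3°.
Final bearing = (113.3° + 180°) mod 360° = 293.3°.

final bearing 293.3°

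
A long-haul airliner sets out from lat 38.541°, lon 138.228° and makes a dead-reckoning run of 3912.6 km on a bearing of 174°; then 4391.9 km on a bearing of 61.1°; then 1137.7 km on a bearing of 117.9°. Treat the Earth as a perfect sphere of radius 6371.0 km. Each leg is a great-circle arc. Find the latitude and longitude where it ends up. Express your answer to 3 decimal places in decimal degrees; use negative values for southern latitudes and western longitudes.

latitude 15.694°, longitude -172.390°

Apply the spherical direct solution leg by leg, carrying full precision between legs.
Leg 1: from (38.541°, 138.228°), δ = 3912.6/6371 = 0.614127 rad, θ = 174° → φ = 3.496°, λ = 141.688°.
Leg 2: from (3.496°, 141.688°), δ = 4391.9/6371 = 0.689358 rad, θ = 61.1° → φ = 20.724°, λ = 178.226°.
Leg 3: from (20.724°, 178.226°), δ = 1137.7/6371 = 0.178575 rad, θ = 117.9° → φ = 15.694°, λ = -172.390°.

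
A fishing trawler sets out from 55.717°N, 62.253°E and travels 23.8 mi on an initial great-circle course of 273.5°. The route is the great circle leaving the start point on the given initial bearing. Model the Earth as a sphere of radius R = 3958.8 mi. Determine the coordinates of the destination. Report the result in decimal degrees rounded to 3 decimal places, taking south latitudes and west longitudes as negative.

latitude 55.737°, longitude 61.642°

The arc subtends δ = 23.8/3958.8 = 0.006012 rad at the centre.
Start latitude φ₁ = 0.972445 rad; initial bearing θ = 4.773476 rad.
sin φ₂ = sin φ₁ cos δ + cos φ₁ sin δ cos θ = (0.826265)(0.999982) + (0.563281)(0.006012)(0.061049) = 0.826457
φ₂ = asin(0.826457) = 0.972786 rad = 55.737°.
Then Δλ = atan2(-0.003380, 0.317109) = -0.010659 rad, from sin θ sin δ cos φ₁ over cos δ − sin φ₁ sin φ₂.
Hence λ₂ = 62.253° + -0.611° = 61.642°.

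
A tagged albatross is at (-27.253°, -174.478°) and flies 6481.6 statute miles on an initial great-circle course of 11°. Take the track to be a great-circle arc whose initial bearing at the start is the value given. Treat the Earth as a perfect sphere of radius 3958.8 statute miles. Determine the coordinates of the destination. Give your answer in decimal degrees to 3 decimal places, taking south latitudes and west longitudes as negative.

latitude 64.309°, longitude -148.427°

The arc subtends δ = 6481.6/3958.8 = 1.637264 rad at the centre.
Start latitude φ₁ = -0.475655 rad; initial bearing θ = 0.191986 rad.
Applying the spherical law of cosines for sides, sin φ₂ = sin φ₁ cos δ + cos φ₁ sin δ cos θ = 0.901147, so φ₂ = 64.309°.
Then Δλ = atan2(0.169253, 0.346235) = 0.454679 rad, from sin θ sin δ cos φ₁ over cos δ − sin φ₁ sin φ₂.
λ₂ = -174.478° + 26.051° = -148.427°.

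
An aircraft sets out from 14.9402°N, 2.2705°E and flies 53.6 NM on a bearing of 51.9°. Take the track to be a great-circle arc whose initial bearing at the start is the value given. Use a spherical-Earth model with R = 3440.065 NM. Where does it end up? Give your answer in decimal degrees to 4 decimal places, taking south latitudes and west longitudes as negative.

Angular distance δ = d/R = 53.6 / 3440.065 = 0.015581 rad.
With φ₁ = 14.9402° = 0.260756 rad and θ = 51.9° = 0.905826 rad:
sin φ₂ = sin φ₁ cos δ + cos φ₁ sin δ cos θ = (0.257811)(0.999879) + (0.966195)(0.015580)(0.617036) = 0.267068
φ₂ = asin(0.267068) = 0.270349 rad = 15.4899°.
For the longitude increment, Δλ = atan2( sin θ sin δ cos φ₁, cos δ − sin φ₁ sin φ₂ ) = atan2(0.011846, 0.931026) = 0.7290°.
Hence λ₂ = 2.2705° + 0.7290° = 2.9995°.

latitude 15.4899°, longitude 2.9995°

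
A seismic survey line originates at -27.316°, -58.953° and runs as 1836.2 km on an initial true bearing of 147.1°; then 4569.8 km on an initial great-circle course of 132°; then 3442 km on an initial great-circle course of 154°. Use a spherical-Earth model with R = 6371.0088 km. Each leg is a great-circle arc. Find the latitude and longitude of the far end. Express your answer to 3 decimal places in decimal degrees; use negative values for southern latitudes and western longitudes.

latitude -75.635°, longitude 77.913°

Apply the spherical direct solution leg by leg, carrying full precision between legs.
Leg 1: from (-27.316°, -58.953°), δ = 1836.2/6371.0088 = 0.288212 rad, θ = 147.1° → φ = -40.693°, λ = -47.204°.
Leg 2: from (-40.693°, -47.204°), δ = 4569.8/6371.0088 = 0.717280 rad, θ = 132° → φ = -55.573°, λ = 12.571°.
Leg 3: from (-55.573°, 12.571°), δ = 3442/6371.0088 = 0.540260 rad, θ = 154° → φ = -75.635°, λ = 77.913°.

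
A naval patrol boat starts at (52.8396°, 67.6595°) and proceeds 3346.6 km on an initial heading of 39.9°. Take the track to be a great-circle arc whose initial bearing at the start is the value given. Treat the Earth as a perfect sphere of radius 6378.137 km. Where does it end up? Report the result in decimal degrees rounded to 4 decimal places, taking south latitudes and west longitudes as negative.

δ = 3346.6/6378.137 = 0.524699 rad (30.0630°).
Converting: φ₁ = 0.922225 rad, θ = 0.696386 rad.
Applying the spherical law of cosines for sides, sin φ₂ = sin φ₁ cos δ + cos φ₁ sin δ cos θ = 0.921882, so φ₂ = 67.2028°.
Then Δλ = atan2(0.194102, 0.130783) = 0.977881 rad, from sin θ sin δ cos φ₁ over cos δ − sin φ₁ sin φ₂.
Hence λ₂ = 67.6595° + 56.0285° = 123.6880°.

latitude 67.2028°, longitude 123.6880°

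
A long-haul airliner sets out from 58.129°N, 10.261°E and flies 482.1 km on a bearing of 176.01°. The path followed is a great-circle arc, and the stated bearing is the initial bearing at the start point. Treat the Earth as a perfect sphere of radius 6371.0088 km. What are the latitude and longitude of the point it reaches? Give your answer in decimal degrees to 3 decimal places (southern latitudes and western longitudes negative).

Central angle δ = d/R = 0.075671 rad.
Start latitude φ₁ = 1.014542 rad; initial bearing θ = 3.071954 rad.
Destination latitude: φ₂ = arcsin( sin φ₁ cos δ + cos φ₁ sin δ cos θ ) = arcsin(0.806989) = 53.803°.
Then Δλ = atan2(0.002778, 0.311812) = 0.008907 rad, from sin θ sin δ cos φ₁ over cos δ − sin φ₁ sin φ₂.
Hence λ₂ = 10.261° + 0.510° = 10.771°.

latitude 53.803°, longitude 10.771°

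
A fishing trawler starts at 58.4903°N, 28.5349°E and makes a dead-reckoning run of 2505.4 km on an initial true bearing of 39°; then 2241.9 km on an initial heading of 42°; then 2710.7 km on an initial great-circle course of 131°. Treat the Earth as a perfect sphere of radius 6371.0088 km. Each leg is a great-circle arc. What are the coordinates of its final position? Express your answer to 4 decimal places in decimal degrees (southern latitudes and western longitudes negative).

latitude 54.9499°, longitude -179.1204°

Apply the spherical direct solution leg by leg, carrying full precision between legs.
Leg 1: from (58.4903°, 28.5349°), δ = 2505.4/6371.0088 = 0.393250 rad, θ = 39° → φ = 70.5817°, λ = 75.0326°.
Leg 2: from (70.5817°, 75.0326°), δ = 2241.9/6371.0088 = 0.351891 rad, θ = 42° → φ = 76.0443°, λ = 148.0310°.
Leg 3: from (76.0443°, 148.0310°), δ = 2710.7/6371.0088 = 0.425474 rad, θ = 131° → φ = 54.9499°, λ = -179.1204°.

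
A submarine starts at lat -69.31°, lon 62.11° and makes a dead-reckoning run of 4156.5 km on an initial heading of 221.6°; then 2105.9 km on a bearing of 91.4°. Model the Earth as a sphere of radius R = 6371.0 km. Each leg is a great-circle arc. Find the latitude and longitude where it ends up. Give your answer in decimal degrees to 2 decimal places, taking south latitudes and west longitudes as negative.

latitude -59.12°, longitude -8.33°

Apply the spherical direct solution leg by leg, carrying full precision between legs.
Leg 1: from (-69.31°, 62.11°), δ = 4156.5/6371 = 0.652409 rad, θ = 221.6° → φ = -64.66°, λ = -47.54°.
Leg 2: from (-64.66°, -47.54°), δ = 2105.9/6371 = 0.330545 rad, θ = 91.4° → φ = -59.12°, λ = -8.33°.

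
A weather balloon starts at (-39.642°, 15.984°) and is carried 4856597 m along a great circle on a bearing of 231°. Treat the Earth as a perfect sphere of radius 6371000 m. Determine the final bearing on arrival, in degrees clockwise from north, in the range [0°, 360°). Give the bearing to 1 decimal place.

final bearing 278.6°

δ = 4856597/6371000 = 0.762297 rad (43.6764°).
With φ₁ = -39.642° = -0.691883 rad and θ = 231° = 4.031711 rad:
Destination latitude: φ₂ = arcsin( sin φ₁ cos δ + cos φ₁ sin δ cos θ ) = arcsin(-0.796087) = -52.758°.
Δλ = atan2( sin θ sin δ cos φ₁ , cos δ − sin φ₁ sin φ₂ ) = atan2(-0.413272, 0.215357) = -1.090411 rad = -62.476°.
λ₂ = 15.984° + -62.476° = -46.492°.
The forward bearing on arrival equals the back-azimuth from the destination plus 180°.
Back-azimuth from P₂ (-52.8°, -46.5°) to P₁ (-39.6°, 16.0°), with Δλ' = λ₁ − λ₂ = 62.5°: atan2( sin Δλ' cos φ₁ , cos φ₂ sin φ₁ − sin φ₂ cos φ₁ cos Δλ' ) = 98.6°.
Final bearing = (98.6° + 180°) mod 360° = 278.6°.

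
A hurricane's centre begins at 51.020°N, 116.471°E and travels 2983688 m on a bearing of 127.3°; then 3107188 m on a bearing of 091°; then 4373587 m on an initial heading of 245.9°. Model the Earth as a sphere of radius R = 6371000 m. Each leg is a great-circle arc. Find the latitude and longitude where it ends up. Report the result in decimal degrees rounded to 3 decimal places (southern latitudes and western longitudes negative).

Apply the spherical direct solution leg by leg, carrying full precision between legs.
Leg 1: from (51.020°, 116.471°), δ = 2983688/6371000 = 0.468323 rad, θ = 127.3° → φ = 31.439°, λ = 141.359°.
Leg 2: from (31.439°, 141.359°), δ = 3107188/6371000 = 0.487708 rad, θ = 91° → φ = 26.988°, λ = 173.081°.
Leg 3: from (26.988°, 173.081°), δ = 4373587/6371000 = 0.686484 rad, θ = 245.9° → φ = 6.914°, λ = 137.432°.

latitude 6.914°, longitude 137.432°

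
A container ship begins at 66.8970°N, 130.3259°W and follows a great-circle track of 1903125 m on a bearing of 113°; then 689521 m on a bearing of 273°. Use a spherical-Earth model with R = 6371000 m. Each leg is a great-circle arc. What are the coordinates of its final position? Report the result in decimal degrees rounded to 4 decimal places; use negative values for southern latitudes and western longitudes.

Apply the spherical direct solution leg by leg, carrying full precision between legs.
Leg 1: from (66.8970°, -130.3259°), δ = 1903125/6371000 = 0.298717 rad, θ = 113° → φ = 56.5064°, λ = -100.9263°.
Leg 2: from (56.5064°, -100.9263°), δ = 689521/6371000 = 0.108228 rad, θ = 273° → φ = 56.3241°, λ = -112.1439°.

latitude 56.3241°, longitude -112.1439°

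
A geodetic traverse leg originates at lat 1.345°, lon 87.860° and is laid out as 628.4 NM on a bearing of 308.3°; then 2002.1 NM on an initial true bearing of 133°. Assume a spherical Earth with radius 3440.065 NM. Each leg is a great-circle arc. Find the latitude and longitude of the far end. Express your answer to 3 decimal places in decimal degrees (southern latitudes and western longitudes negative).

latitude -14.958°, longitude 104.177°

Apply the spherical direct solution leg by leg, carrying full precision between legs.
Leg 1: from (1.345°, 87.860°), δ = 628.4/3440.065 = 0.182671 rad, θ = 308.3° → φ = 7.796°, λ = 79.587°.
Leg 2: from (7.796°, 79.587°), δ = 2002.1/3440.065 = 0.581995 rad, θ = 133° → φ = -14.958°, λ = 104.177°.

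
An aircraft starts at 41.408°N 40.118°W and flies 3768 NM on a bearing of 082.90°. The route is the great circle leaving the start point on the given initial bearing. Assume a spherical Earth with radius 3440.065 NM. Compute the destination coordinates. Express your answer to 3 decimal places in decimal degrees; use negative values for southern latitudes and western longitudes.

The arc subtends δ = 3768/3440.065 = 1.095328 rad at the centre.
With φ₁ = 41.408° = 0.722706 rad and θ = 82.9° = 1.446878 rad:
sin φ₂ = sin φ₁ cos δ + cos φ₁ sin δ cos θ = (0.661417)(0.457755) + (0.750019)(0.889079)(0.123601) = 0.385187
φ₂ = asin(0.385187) = 0.395411 rad = 22.655°.
Δλ = atan2( sin θ sin δ cos φ₁ , cos δ − sin φ₁ sin φ₂ ) = atan2(0.661712, 0.202986) = 1.273151 rad = 72.946°.
λ₂ = λ₁ + Δλ = 32.828°.

latitude 22.655°, longitude 32.828°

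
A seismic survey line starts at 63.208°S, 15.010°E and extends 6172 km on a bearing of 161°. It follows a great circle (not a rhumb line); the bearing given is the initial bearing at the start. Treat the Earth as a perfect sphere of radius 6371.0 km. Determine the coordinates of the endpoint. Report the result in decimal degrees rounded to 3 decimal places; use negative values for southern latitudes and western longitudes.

latitude -58.958°, longitude 163.654°

δ = 6172/6371 = 0.968765 rad (55.5061°).
With φ₁ = -63.208° = -1.103188 rad and θ = 161° = 2.809980 rad:
Destination latitude: φ₂ = arcsin( sin φ₁ cos δ + cos φ₁ sin δ cos θ ) = arcsin(-0.856788) = -58.958°.
Δλ = atan2( sin θ sin δ cos φ₁ , cos δ − sin φ₁ sin φ₂ ) = atan2(0.120950, -0.198492) = 2.594331 rad = 148.644°.
λ₂ = 15.010° + 148.644° = 163.654°.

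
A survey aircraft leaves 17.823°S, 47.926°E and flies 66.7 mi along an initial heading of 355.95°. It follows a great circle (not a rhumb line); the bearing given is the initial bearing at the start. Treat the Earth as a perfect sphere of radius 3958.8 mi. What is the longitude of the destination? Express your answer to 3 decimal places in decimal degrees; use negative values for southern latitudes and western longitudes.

longitude 47.855°

Central angle δ = d/R = 0.016849 rad.
Converting: φ₁ = -0.311070 rad, θ = 6.212499 rad.
sin φ₂ = sin φ₁ cos δ + cos φ₁ sin δ cos θ = (-0.306077)(0.999858) + (0.952007)(0.016848)(0.997503) = -0.290035
φ₂ = asin(-0.290035) = -0.294263 rad = -16.860°.
Δλ = atan2( sin θ sin δ cos φ₁ , cos δ − sin φ₁ sin φ₂ ) = atan2(-0.001133, 0.911085) = -0.001243 rad = -0.071°.
λ₂ = 47.926° + -0.071° = 47.855°.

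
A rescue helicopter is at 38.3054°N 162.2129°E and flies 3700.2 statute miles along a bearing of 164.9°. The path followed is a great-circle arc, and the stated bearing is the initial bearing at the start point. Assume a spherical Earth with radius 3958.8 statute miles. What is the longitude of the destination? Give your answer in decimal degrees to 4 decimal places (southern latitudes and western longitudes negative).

Angular distance δ = d/R = 3700.2 / 3958.8 = 0.934677 rad.
Converting: φ₁ = 0.668555 rad, θ = 2.878048 rad.
Destination latitude: φ₂ = arcsin( sin φ₁ cos δ + cos φ₁ sin δ cos θ ) = arcsin(-0.241197) = -13.9572°.
For the longitude increment, Δλ = atan2( sin θ sin δ cos φ₁, cos δ − sin φ₁ sin φ₂ ) = atan2(0.164439, 0.743585) = 12.4699°.
λ₂ = 162.2129° + 12.4699° = 174.6828°.

longitude 174.6828°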